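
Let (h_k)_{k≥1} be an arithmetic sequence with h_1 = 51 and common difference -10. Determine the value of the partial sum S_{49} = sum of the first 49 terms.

h_k = 51 + (k - 1)·(-10).
h_{49} = -429; S = 49·(51 + (-429))/2 = -9261.

-9261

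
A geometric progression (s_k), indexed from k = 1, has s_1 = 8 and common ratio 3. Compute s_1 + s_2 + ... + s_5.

968

s_k = 8·3^(k-1).
S = 8·(3^5 - 1)/(3 - 1) = 8·(243 - 1)/(2) = 968.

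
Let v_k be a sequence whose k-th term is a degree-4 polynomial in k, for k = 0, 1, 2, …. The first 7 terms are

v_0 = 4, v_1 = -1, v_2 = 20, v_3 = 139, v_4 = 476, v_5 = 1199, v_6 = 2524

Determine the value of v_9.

1st diffs: -5, 21, 119, 337, 723, 1325.
2nd diffs: 26, 98, 218, 386, 602.
3rd diffs: 72, 120, 168, 216.
4th diffs: 48, 48, 48 (constant).
Newton forward-difference form: v_k = 4 + (-5)·C(k,1) + 26·C(k,2) + 72·C(k,3) + 48·C(k,4).
At k = 9: k = 9, so v_9 = 4 - 45 + 936 + 6048 + 6048 = 12991.

12991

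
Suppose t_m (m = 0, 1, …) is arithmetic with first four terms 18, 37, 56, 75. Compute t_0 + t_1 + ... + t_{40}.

16318

Common difference d = 19.
t_m = 18 + (m - 0)·19.
t_{40} = 778; S = 41·(18 + 778)/2 = 16318.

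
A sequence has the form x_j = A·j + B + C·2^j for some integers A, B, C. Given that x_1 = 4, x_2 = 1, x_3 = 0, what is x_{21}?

2097054

Write the equations: A + B + 2C = 4; 2A + B + 4C = 1; 3A + B + 8C = 0.
Subtracting the first from the second: A + 2C = -3.
Subtracting the second from the third: A + 4C = -1.
Solving: C = 1, A = -5, then B = 7.
Therefore x_{21} = -105 + 7 + 1·2097152 = 2097054.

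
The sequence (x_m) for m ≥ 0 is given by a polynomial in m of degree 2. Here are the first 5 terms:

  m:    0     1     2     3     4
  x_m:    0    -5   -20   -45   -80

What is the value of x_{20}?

-2000

1st diffs: -5, -15, -25, -35.
2nd diffs: -10, -10, -10 (constant).
Newton forward-difference form: x_m = (-5)·C(m,1) + (-10)·C(m,2).
At m = 20: m = 20, so x_{20} = -100 - 1900 = -2000.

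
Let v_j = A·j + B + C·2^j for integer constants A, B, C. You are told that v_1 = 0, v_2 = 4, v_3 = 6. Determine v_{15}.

Write the equations: A + B + 2C = 0; 2A + B + 4C = 4; 3A + B + 8C = 6.
Subtracting the first from the second: A + 2C = 4.
Subtracting the second from the third: A + 4C = 2.
Solving: C = -1, A = 6, then B = -4.
So v_j = 6·j + (-4) + (-1)·2^j; at j=15 this is -32682.

-32682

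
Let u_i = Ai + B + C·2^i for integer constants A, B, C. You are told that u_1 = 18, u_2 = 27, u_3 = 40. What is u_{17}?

At i = 1, 2, 3: A + B + 2C = 18; 2A + B + 4C = 27; 3A + B + 8C = 40.
Subtracting the first from the second: A + 2C = 9.
Subtracting the second from the third: A + 4C = 13.
Solving: C = 2, A = 5, then B = 9.
Hence u_{17} = 5·17 + 9 + 2·131072 = 262238.

262238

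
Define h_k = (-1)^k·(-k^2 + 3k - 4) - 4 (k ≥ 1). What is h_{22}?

-426

(-1)^22 = 1; -k^2 + 3k - 4 at k=22 is -422; so h_{22} = -426.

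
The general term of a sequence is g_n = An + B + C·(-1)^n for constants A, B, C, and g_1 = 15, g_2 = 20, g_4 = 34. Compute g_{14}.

104

Plug in n = 1, 2, 4: A + B - C = 15; 2A + B + C = 20; 4A + B + C = 34.
Subtracting the first from the second: A + 2C = 5.
Subtracting the second from the third: 2A = 14.
Solving: C = -1, A = 7, then B = 7.
So g_n = 7·n + 7 + (-1)·(-1)^n; at n=14 this is 104.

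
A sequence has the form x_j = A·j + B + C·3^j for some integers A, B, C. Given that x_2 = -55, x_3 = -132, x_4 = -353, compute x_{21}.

At j = 2, 3, 4: 2A + B + 9C = -55; 3A + B + 27C = -132; 4A + B + 81C = -353.
Subtracting the first from the second: A + 18C = -77.
Subtracting the second from the third: A + 54C = -221.
Solving: C = -4, A = -5, then B = -9.
Therefore x_{21} = -105 + (-9) + (-4)·10460353203 = -41841412926.

-41841412926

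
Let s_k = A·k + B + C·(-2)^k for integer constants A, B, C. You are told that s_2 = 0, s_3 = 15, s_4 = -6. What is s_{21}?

2097213

The three given values yield: 2A + B + 4C = 0; 3A + B - 8C = 15; 4A + B + 16C = -6.
Subtracting the first from the second: A - 12C = 15.
Subtracting the second from the third: A + 24C = -21.
Solving: C = -1, A = 3, then B = -2.
Hence s_{21} = 3·21 + (-2) + (-1)·(-2097152) = 2097213.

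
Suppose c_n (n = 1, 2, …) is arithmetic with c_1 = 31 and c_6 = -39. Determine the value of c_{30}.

-375

Common difference d = (-39 - 31) / (6 - 1) = -14.
c_n = 31 + (n - 1)·(-14).
c_{30} = 31 + 29·(-14) = -375.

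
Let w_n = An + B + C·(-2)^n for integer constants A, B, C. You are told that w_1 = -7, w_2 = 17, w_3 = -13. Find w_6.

Write the equations: A + B - 2C = -7; 2A + B + 4C = 17; 3A + B - 8C = -13.
Subtracting the first from the second: A + 6C = 24.
Subtracting the second from the third: A - 12C = -30.
Solving: C = 3, A = 6, then B = -7.
So w_n = 6·n + (-7) + 3·(-2)^n; at n=6 this is 221.

221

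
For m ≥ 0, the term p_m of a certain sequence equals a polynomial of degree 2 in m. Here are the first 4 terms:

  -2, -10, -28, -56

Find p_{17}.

1st diffs: -8, -18, -28.
2nd diffs: -10, -10 (constant).
Newton forward-difference form: p_m = -2 + (-8)·C(m,1) + (-10)·C(m,2).
At m = 17: m = 17, so p_{17} = -2 - 136 - 1360 = -1498.

-1498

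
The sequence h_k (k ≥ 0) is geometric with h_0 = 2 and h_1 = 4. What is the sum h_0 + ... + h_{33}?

Common ratio r = 2.
h_k = 2·2^(k-0).
S = 2·(2^34 - 1)/(2 - 1) = 2·(17179869184 - 1)/(1) = 34359738366.

34359738366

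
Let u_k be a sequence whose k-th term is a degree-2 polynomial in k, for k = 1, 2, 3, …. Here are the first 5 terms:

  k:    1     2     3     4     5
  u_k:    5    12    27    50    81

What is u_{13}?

1st diffs: 7, 15, 23, 31.
2nd diffs: 8, 8, 8 (constant).
Newton forward-difference form: u_k = 5 + 7·C(k-1,1) + 8·C(k-1,2).
At k = 13: k-1 = 12, so u_{13} = 5 + 84 + 528 = 617.

617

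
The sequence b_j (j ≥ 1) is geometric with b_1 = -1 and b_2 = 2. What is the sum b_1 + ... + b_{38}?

Common ratio r = -2.
b_j = (-1)·(-2)^(j-1).
S = (-1)·((-2)^38 - 1)/(-2 - 1) = (-1)·(274877906944 - 1)/(-3) = 91625968981.

91625968981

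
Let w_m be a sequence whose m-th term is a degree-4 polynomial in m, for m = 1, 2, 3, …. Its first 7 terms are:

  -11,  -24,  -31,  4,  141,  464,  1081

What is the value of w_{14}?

1st diffs: -13, -7, 35, 137, 323, 617.
2nd diffs: 6, 42, 102, 186, 294.
3rd diffs: 36, 60, 84, 108.
4th diffs: 24, 24, 24 (constant).
Newton forward-difference form: w_m = -11 + (-13)·C(m-1,1) + 6·C(m-1,2) + 36·C(m-1,3) + 24·C(m-1,4).
At m = 14: m-1 = 13, so w_{14} = -11 - 169 + 468 + 10296 + 17160 = 27744.

27744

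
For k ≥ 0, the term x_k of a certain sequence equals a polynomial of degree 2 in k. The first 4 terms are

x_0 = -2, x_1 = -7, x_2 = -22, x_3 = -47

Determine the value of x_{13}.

1st diffs: -5, -15, -25.
2nd diffs: -10, -10 (constant).
Newton forward-difference form: x_k = -2 + (-5)·C(k,1) + (-10)·C(k,2).
At k = 13: k = 13, so x_{13} = -2 - 65 - 780 = -847.

-847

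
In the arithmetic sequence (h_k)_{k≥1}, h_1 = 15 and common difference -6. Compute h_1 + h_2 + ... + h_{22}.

-1056

h_k = 15 + (k - 1)·(-6).
h_{22} = -111; S = 22·(15 + (-111))/2 = -1056.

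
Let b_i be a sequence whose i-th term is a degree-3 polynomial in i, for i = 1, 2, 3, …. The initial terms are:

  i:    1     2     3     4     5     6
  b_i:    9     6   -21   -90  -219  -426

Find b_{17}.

1st diffs: -3, -27, -69, -129, -207.
2nd diffs: -24, -42, -60, -78.
3rd diffs: -18, -18, -18 (constant).
So b_i = -3i^3 + 6i^2 + 6.
Evaluating at i = 17 gives b_{17} = -12999.

-12999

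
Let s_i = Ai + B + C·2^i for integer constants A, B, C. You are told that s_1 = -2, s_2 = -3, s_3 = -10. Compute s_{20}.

-3145629

Plug in i = 1, 2, 3: A + B + 2C = -2; 2A + B + 4C = -3; 3A + B + 8C = -10.
Subtracting the first from the second: A + 2C = -1.
Subtracting the second from the third: A + 4C = -7.
Solving: C = -3, A = 5, then B = -1.
Hence s_{20} = 5·20 + (-1) + (-3)·1048576 = -3145629.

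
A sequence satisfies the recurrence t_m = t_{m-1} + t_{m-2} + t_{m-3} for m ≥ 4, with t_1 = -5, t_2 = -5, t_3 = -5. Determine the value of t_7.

-85

Applying the relation repeatedly:
t_4 = -15, t_5 = -25, t_6 = -45, t_7 = -85.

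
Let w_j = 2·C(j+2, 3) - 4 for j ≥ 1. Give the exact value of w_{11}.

568

C(13, 3) = 286, so w_{11} = 568.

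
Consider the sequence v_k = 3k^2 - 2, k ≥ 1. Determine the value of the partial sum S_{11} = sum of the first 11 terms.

1496

Over k = 1..11: Σk = 66, Σk² = 506.
Total = (3)·506 + (-2)·11 = 1496.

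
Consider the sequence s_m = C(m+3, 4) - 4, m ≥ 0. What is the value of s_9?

C(12, 4) = 495, so s_9 = 491.

491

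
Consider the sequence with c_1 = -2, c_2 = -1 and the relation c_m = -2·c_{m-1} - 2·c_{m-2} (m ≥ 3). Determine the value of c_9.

Compute successive terms:
c_3 = 6, c_4 = -10, c_5 = 8, c_6 = 4, c_7 = -24, c_8 = 40, c_9 = -32.

-32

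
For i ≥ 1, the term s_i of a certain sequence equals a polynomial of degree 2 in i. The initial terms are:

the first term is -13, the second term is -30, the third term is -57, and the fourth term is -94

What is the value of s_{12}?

1st diffs: -17, -27, -37.
2nd diffs: -10, -10 (constant).
Newton forward-difference form: s_i = -13 + (-17)·C(i-1,1) + (-10)·C(i-1,2).
At i = 12: i-1 = 11, so s_{12} = -13 - 187 - 550 = -750.

-750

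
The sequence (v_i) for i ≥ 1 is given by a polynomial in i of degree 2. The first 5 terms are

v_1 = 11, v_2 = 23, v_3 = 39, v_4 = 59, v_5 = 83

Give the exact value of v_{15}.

543

1st diffs: 12, 16, 20, 24.
2nd diffs: 4, 4, 4 (constant).
So v_i = 2i^2 + 6i + 3.
Evaluating at i = 15 gives v_{15} = 543.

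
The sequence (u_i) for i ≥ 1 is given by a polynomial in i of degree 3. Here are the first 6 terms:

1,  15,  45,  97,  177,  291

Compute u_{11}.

1581

1st diffs: 14, 30, 52, 80, 114.
2nd diffs: 16, 22, 28, 34.
3rd diffs: 6, 6, 6 (constant).
Newton forward-difference form: u_i = 1 + 14·C(i-1,1) + 16·C(i-1,2) + 6·C(i-1,3).
At i = 11: i-1 = 10, so u_{11} = 1 + 140 + 720 + 720 = 1581.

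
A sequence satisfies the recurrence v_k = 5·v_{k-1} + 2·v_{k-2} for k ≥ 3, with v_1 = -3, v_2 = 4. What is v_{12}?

53995478

Compute successive terms:
v_3 = 14  v_4 = 78  v_5 = 418  v_6 = 2246  v_7 = 12066  v_8 = 64822  v_9 = 348242  v_{10} = 1870854  v_{11} = 10050754  v_{12} = 53995478.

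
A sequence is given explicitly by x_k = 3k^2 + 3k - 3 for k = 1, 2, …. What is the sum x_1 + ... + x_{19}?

Over k = 1..19: Σk = 190, Σk² = 2470.
Total = (3)·2470 + (3)·190 + (-3)·19 = 7923.

7923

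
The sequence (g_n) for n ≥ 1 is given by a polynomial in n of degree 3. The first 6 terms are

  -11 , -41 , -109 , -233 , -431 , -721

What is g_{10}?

-3161

1st diffs: -30, -68, -124, -198, -290.
2nd diffs: -38, -56, -74, -92.
3rd diffs: -18, -18, -18 (constant).
So g_n = -3n^3 - n^2 - 6n - 1.
Evaluating at n = 10 gives g_{10} = -3161.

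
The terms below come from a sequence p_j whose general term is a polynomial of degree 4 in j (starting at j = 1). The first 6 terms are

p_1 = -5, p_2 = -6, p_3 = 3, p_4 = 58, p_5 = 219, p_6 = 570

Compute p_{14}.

1st diffs: -1, 9, 55, 161, 351.
2nd diffs: 10, 46, 106, 190.
3rd diffs: 36, 60, 84.
4th diffs: 24, 24 (constant).
Newton forward-difference form: p_j = -5 + (-1)·C(j-1,1) + 10·C(j-1,2) + 36·C(j-1,3) + 24·C(j-1,4).
At j = 14: j-1 = 13, so p_{14} = -5 - 13 + 780 + 10296 + 17160 = 28218.

28218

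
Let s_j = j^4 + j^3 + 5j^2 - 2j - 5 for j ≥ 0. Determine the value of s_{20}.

s_{20} = 1·20^4 + 1·20^3 + 5·20^2 - 2·20 - 5 = 169955.

169955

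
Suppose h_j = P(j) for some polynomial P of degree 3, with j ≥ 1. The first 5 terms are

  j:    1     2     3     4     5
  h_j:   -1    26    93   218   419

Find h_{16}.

1st diffs: 27, 67, 125, 201.
2nd diffs: 40, 58, 76.
3rd diffs: 18, 18 (constant).
So h_j = 3j^3 + 2j^2 - 6.
Evaluating at j = 16 gives h_{16} = 12794.

12794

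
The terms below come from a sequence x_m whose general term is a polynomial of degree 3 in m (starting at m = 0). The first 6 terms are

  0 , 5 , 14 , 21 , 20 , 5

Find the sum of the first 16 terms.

1st diffs: 5, 9, 7, -1, -15.
2nd diffs: 4, -2, -8, -14.
3rd diffs: -6, -6, -6 (constant).
Newton forward-difference form: x_m = 5·C(m,1) + 4·C(m,2) + (-6)·C(m,3).
Continuing: …, -30, -91, -184, -315, …, x_{15} = -2235.
Summing m = 0..15 (16 terms) gives -8080.

-8080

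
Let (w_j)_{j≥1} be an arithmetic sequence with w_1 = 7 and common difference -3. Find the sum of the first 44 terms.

w_j = 7 + (j - 1)·(-3).
w_{44} = -122; S = 44·(7 + (-122))/2 = -2530.

-2530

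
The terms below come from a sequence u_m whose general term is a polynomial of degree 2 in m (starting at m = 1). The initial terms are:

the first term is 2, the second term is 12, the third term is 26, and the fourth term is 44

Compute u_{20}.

876

1st diffs: 10, 14, 18.
2nd diffs: 4, 4 (constant).
Newton forward-difference form: u_m = 2 + 10·C(m-1,1) + 4·C(m-1,2).
At m = 20: m-1 = 19, so u_{20} = 2 + 190 + 684 = 876.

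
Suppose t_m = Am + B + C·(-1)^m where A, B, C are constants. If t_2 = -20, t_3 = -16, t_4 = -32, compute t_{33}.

At m = 2, 3, 4: 2A + B + C = -20; 3A + B - C = -16; 4A + B + C = -32.
Subtracting the first from the second: A - 2C = 4.
Subtracting the second from the third: A + 2C = -16.
Solving: C = -5, A = -6, then B = -3.
So t_m = -6·m + (-3) + (-5)·(-1)^m; at m=33 this is -196.

-196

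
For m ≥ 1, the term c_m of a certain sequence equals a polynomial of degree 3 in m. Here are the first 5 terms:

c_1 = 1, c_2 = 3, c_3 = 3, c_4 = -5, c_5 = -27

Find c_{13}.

-1427

1st diffs: 2, 0, -8, -22.
2nd diffs: -2, -8, -14.
3rd diffs: -6, -6 (constant).
Newton forward-difference form: c_m = 1 + 2·C(m-1,1) + (-2)·C(m-1,2) + (-6)·C(m-1,3).
At m = 13: m-1 = 12, so c_{13} = 1 + 24 - 132 - 1320 = -1427.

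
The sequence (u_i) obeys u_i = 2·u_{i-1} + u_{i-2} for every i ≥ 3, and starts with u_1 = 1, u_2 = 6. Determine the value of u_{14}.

Iterate the recurrence:
u_3 = 13  u_4 = 32  u_5 = 77  …  u_{11} = 15253  u_{12} = 36824  u_{13} = 88901  u_{14} = 214626.

214626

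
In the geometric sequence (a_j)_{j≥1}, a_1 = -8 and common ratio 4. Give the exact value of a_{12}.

a_j = (-8)·4^(j-1).
a_{12} = (-8)·4^11 = -33554432.

-33554432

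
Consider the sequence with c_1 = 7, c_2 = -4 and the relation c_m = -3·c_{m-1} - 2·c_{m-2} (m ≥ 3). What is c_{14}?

24566

Compute successive terms:
c_3 = -2  c_4 = 14  c_5 = -38  …  c_{11} = -3062  c_{12} = 6134  c_{13} = -12278  c_{14} = 24566.
(Characteristic roots are -1 and -2.)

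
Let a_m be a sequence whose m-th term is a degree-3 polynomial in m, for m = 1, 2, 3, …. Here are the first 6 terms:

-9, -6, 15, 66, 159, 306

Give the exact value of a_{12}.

2994

1st diffs: 3, 21, 51, 93, 147.
2nd diffs: 18, 30, 42, 54.
3rd diffs: 12, 12, 12 (constant).
So a_m = 2m^3 - 3m^2 - 2m - 6.
Evaluating at m = 12 gives a_{12} = 2994.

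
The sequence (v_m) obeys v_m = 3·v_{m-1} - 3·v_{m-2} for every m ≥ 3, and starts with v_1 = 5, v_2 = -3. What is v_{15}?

-17496

Step forward from the initial values:
v_3 = -24; v_4 = -63; v_5 = -117; …; v_{12} = 4374; v_{13} = 3645; v_{14} = -2187; v_{15} = -17496.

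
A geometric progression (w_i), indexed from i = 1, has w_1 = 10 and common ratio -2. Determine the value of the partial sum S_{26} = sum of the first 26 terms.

w_i = 10·(-2)^(i-1).
S = 10·((-2)^26 - 1)/(-2 - 1) = 10·(67108864 - 1)/(-3) = -223696210.

-223696210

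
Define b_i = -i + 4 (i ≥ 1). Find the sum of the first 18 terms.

Over i = 1..18: Σi = 171.
Total = (-1)·171 + (4)·18 = -99.

-99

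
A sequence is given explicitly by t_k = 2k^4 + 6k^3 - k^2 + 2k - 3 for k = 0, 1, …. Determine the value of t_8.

t_8 = 2·8^4 + 6·8^3 - 1·8^2 + 2·8 - 3 = 11213.

11213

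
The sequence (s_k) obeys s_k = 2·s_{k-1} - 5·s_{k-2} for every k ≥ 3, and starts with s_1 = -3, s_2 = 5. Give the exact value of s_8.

1025

s_3 = 25; s_4 = 25; s_5 = -75; s_6 = -275; s_7 = -175; s_8 = 1025.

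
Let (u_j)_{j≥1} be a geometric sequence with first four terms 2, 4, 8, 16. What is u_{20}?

1048576

Common ratio r = 2.
u_j = 2·2^(j-1).
u_{20} = 2·2^19 = 1048576.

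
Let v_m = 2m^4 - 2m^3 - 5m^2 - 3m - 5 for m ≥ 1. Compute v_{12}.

v_{12} = 2·12^4 - 2·12^3 - 5·12^2 - 3·12 - 5 = 37255.

37255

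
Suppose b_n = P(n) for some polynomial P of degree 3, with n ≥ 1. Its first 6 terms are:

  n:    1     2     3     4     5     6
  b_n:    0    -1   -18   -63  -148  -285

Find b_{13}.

1st diffs: -1, -17, -45, -85, -137.
2nd diffs: -16, -28, -40, -52.
3rd diffs: -12, -12, -12 (constant).
So b_n = -2n^3 + 4n^2 + n - 3.
Evaluating at n = 13 gives b_{13} = -3708.

-3708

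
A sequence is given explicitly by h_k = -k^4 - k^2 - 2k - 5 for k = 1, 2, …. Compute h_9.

h_9 = -1·9^4 - 1·9^2 - 2·9 - 5 = -6665.

-6665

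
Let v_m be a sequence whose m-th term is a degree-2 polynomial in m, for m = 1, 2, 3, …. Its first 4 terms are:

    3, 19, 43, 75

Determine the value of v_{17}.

1219

1st diffs: 16, 24, 32.
2nd diffs: 8, 8 (constant).
So v_m = 4m^2 + 4m - 5.
Evaluating at m = 17 gives v_{17} = 1219.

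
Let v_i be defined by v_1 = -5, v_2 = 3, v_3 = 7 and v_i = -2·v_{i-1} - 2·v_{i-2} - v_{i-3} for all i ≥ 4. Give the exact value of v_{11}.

13

Step forward from the initial values:
v_4 = -15; v_5 = 13; v_6 = -3; v_7 = -5; v_8 = 3; v_9 = 7; v_{10} = -15; v_{11} = 13.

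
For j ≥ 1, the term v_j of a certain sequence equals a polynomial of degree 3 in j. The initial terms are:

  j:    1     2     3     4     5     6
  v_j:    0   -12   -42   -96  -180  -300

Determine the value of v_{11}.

-1650

1st diffs: -12, -30, -54, -84, -120.
2nd diffs: -18, -24, -30, -36.
3rd diffs: -6, -6, -6 (constant).
So v_j = -j^3 - 3j^2 + 4j.
Evaluating at j = 11 gives v_{11} = -1650.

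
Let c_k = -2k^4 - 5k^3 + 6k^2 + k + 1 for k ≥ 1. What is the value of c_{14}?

c_{14} = -2·14^4 - 5·14^3 + 6·14^2 + 1·14 + 1 = -89361.

-89361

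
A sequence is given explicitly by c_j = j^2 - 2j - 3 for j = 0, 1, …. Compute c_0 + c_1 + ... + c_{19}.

2030

Over j = 0..19: Σj = 190, Σj² = 2470.
Total = (1)·2470 + (-2)·190 + (-3)·20 = 2030.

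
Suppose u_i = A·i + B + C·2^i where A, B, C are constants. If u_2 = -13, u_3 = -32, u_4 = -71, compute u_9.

-2546

At i = 2, 3, 4: 2A + B + 4C = -13; 3A + B + 8C = -32; 4A + B + 16C = -71.
Subtracting the first from the second: A + 4C = -19.
Subtracting the second from the third: A + 8C = -39.
Solving: C = -5, A = 1, then B = 5.
Therefore u_9 = 9 + 5 + (-5)·512 = -2546.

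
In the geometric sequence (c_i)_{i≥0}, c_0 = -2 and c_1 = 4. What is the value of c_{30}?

Common ratio r = -2.
c_i = (-2)·(-2)^(i-0).
c_{30} = (-2)·(-2)^30 = -2147483648.

-2147483648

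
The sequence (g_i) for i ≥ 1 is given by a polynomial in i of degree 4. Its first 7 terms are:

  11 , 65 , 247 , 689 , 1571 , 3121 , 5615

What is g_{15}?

108511

1st diffs: 54, 182, 442, 882, 1550, 2494.
2nd diffs: 128, 260, 440, 668, 944.
3rd diffs: 132, 180, 228, 276.
4th diffs: 48, 48, 48 (constant).
Newton forward-difference form: g_i = 11 + 54·C(i-1,1) + 128·C(i-1,2) + 132·C(i-1,3) + 48·C(i-1,4).
At i = 15: i-1 = 14, so g_{15} = 11 + 756 + 11648 + 48048 + 48048 = 108511.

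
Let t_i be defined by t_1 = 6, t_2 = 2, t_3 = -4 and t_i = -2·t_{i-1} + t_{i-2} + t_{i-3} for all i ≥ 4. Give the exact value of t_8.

Iterate the recurrence:
t_4 = 16;  t_5 = -34;  t_6 = 80;  t_7 = -178;  t_8 = 402.

402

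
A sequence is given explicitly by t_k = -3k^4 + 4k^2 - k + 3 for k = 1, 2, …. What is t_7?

t_7 = -3·7^4 + 4·7^2 - 1·7 + 3 = -7011.

-7011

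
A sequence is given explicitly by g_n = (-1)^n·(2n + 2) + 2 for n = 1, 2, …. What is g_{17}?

-34

(-1)^17 = -1; 2n + 2 at n=17 is 36; so g_{17} = -34.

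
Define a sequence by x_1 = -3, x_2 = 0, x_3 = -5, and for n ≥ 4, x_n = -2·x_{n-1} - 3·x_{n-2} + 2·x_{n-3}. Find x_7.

x_4 = 4;  x_5 = 7;  x_6 = -36;  x_7 = 59.

59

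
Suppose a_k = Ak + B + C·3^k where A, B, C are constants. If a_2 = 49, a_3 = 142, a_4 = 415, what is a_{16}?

215233651

At k = 2, 3, 4: 2A + B + 9C = 49; 3A + B + 27C = 142; 4A + B + 81C = 415.
Subtracting the first from the second: A + 18C = 93.
Subtracting the second from the third: A + 54C = 273.
Solving: C = 5, A = 3, then B = -2.
So a_k = 3·k + (-2) + 5·3^k; at k=16 this is 215233651.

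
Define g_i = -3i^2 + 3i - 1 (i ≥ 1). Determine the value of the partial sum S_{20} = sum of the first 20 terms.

-8000

Over i = 1..20: Σi = 210, Σi² = 2870.
Total = (-3)·2870 + (3)·210 + (-1)·20 = -8000.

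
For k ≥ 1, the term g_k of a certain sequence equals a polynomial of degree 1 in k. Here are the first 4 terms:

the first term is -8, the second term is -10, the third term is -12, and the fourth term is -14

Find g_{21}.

1st diffs: -2, -2, -2 (constant).
So g_k = -2k - 6.
Evaluating at k = 21 gives g_{21} = -48.

-48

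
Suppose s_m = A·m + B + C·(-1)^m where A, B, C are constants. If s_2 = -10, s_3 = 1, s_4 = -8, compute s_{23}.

At m = 2, 3, 4: 2A + B + C = -10; 3A + B - C = 1; 4A + B + C = -8.
Subtracting the first from the second: A - 2C = 11.
Subtracting the second from the third: A + 2C = -9.
Solving: C = -5, A = 1, then B = -7.
So s_m = 1·m + (-7) + (-5)·(-1)^m; at m=23 this is 21.

21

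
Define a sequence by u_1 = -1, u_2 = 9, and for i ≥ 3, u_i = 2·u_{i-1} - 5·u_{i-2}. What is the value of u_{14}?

177849

Applying the relation repeatedly:
u_3 = 23  u_4 = 1  u_5 = -113  …  u_{11} = -15817  u_{12} = -19679  u_{13} = 39727  u_{14} = 177849.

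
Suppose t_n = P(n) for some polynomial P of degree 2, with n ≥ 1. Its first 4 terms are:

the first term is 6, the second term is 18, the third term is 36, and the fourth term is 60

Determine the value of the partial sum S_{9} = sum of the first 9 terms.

990

1st diffs: 12, 18, 24.
2nd diffs: 6, 6 (constant).
So t_n = 3n^2 + 3n.
Continuing: …, 90, 126, 168, 216, …, t_9 = 270.
Summing n = 1..9 (9 terms) gives 990.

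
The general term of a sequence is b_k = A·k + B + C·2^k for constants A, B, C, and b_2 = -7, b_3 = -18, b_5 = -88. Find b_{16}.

-196589

The three given values yield: 2A + B + 4C = -7; 3A + B + 8C = -18; 5A + B + 32C = -88.
Subtracting the first from the second: A + 4C = -11.
Subtracting the second from the third: 2A + 24C = -70.
Solving: C = -3, A = 1, then B = 3.
Hence b_{16} = 1·16 + 3 + (-3)·65536 = -196589.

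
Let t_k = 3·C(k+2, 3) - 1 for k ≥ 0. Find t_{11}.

C(13, 3) = 286, so t_{11} = 857.

857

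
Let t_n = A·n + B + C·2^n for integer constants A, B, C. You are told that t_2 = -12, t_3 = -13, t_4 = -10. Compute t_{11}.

1987

The three given values yield: 2A + B + 4C = -12; 3A + B + 8C = -13; 4A + B + 16C = -10.
Subtracting the first from the second: A + 4C = -1.
Subtracting the second from the third: A + 8C = 3.
Solving: C = 1, A = -5, then B = -6.
So t_n = -5·n + (-6) + 1·2^n; at n=11 this is 1987.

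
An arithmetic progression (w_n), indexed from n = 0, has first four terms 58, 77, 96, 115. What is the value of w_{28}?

590

Common difference d = 19.
w_n = 58 + (n - 0)·19.
w_{28} = 58 + 28·19 = 590.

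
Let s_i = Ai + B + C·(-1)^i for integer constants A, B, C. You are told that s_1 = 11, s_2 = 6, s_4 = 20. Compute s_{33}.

235

Plug in i = 1, 2, 4: A + B - C = 11; 2A + B + C = 6; 4A + B + C = 20.
Subtracting the first from the second: A + 2C = -5.
Subtracting the second from the third: 2A = 14.
Solving: C = -6, A = 7, then B = -2.
So s_i = 7·i + (-2) + (-6)·(-1)^i; at i=33 this is 235.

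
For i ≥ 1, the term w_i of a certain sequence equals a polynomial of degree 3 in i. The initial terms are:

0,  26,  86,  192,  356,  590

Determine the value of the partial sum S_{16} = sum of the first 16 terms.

44000

1st diffs: 26, 60, 106, 164, 234.
2nd diffs: 34, 46, 58, 70.
3rd diffs: 12, 12, 12 (constant).
So w_i = 2i^3 + 5i^2 - 3i - 4.
Continuing: …, 906, 1316, 1832, 2466, …, w_{16} = 9420.
Summing i = 1..16 (16 terms) gives 44000.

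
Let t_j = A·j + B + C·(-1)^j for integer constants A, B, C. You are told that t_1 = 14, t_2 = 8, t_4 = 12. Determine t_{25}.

At j = 1, 2, 4: A + B - C = 14; 2A + B + C = 8; 4A + B + C = 12.
Subtracting the first from the second: A + 2C = -6.
Subtracting the second from the third: 2A = 4.
Solving: C = -4, A = 2, then B = 8.
Hence t_{25} = 2·25 + 8 + (-4)·(-1) = 62.

62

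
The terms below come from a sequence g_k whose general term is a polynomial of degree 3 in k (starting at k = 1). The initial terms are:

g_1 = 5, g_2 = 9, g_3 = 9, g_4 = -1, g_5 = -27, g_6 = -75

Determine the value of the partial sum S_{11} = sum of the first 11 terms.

1st diffs: 4, 0, -10, -26, -48.
2nd diffs: -4, -10, -16, -22.
3rd diffs: -6, -6, -6 (constant).
Newton forward-difference form: g_k = 5 + 4·C(k-1,1) + (-4)·C(k-1,2) + (-6)·C(k-1,3).
Continuing: …, -151, -261, -411, -607, …, g_{11} = -855.
Summing k = 1..11 (11 terms) gives -2365.

-2365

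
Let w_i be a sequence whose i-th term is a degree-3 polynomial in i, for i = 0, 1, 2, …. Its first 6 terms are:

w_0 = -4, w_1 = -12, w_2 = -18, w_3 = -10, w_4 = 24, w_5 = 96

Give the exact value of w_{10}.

1446

1st diffs: -8, -6, 8, 34, 72.
2nd diffs: 2, 14, 26, 38.
3rd diffs: 12, 12, 12 (constant).
Newton forward-difference form: w_i = -4 + (-8)·C(i,1) + 2·C(i,2) + 12·C(i,3).
At i = 10: i = 10, so w_{10} = -4 - 80 + 90 + 1440 = 1446.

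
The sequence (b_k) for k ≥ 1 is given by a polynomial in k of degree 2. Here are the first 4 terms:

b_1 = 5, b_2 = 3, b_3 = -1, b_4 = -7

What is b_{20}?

-375

1st diffs: -2, -4, -6.
2nd diffs: -2, -2 (constant).
So b_k = -k^2 + k + 5.
Evaluating at k = 20 gives b_{20} = -375.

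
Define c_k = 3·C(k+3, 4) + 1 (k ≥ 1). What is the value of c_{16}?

C(19, 4) = 3876, so c_{16} = 11629.

11629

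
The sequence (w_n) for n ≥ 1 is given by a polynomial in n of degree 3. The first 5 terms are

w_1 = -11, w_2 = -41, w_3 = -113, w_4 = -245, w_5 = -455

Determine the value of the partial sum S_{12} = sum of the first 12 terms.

1st diffs: -30, -72, -132, -210.
2nd diffs: -42, -60, -78.
3rd diffs: -18, -18 (constant).
Newton forward-difference form: w_n = -11 + (-30)·C(n-1,1) + (-42)·C(n-1,2) + (-18)·C(n-1,3).
Continuing: …, -761, -1181, -1733, -2435, …, w_{12} = -5621.
Summing n = 1..12 (12 terms) gives -20262.

-20262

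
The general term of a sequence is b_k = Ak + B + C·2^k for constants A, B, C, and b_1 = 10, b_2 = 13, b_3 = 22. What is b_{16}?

Write the equations: A + B + 2C = 10; 2A + B + 4C = 13; 3A + B + 8C = 22.
Subtracting the first from the second: A + 2C = 3.
Subtracting the second from the third: A + 4C = 9.
Solving: C = 3, A = -3, then B = 7.
Hence b_{16} = -3·16 + 7 + 3·65536 = 196567.

196567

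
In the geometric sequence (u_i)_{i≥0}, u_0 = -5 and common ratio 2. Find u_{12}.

u_i = (-5)·2^(i-0).
u_{12} = (-5)·2^12 = -20480.

-20480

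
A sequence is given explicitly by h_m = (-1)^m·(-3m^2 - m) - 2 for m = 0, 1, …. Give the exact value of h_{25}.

(-1)^25 = -1; -3m^2 - m at m=25 is -1900; so h_{25} = 1898.

1898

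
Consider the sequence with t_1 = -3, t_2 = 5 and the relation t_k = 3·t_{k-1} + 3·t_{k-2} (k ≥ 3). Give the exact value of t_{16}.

Step forward from the initial values:
t_3 = 6, t_4 = 33, t_5 = 117, …, t_{13} = 5054157, t_{14} = 19161765, t_{15} = 72647766, t_{16} = 275428593.

275428593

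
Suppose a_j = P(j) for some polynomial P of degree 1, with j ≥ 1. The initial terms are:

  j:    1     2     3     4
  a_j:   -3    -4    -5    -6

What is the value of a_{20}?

-22

1st diffs: -1, -1, -1 (constant).
So a_j = -j - 2.
Evaluating at j = 20 gives a_{20} = -22.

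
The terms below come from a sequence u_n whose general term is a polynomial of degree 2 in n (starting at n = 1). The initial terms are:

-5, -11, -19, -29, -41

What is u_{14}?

1st diffs: -6, -8, -10, -12.
2nd diffs: -2, -2, -2 (constant).
Newton forward-difference form: u_n = -5 + (-6)·C(n-1,1) + (-2)·C(n-1,2).
At n = 14: n-1 = 13, so u_{14} = -5 - 78 - 156 = -239.

-239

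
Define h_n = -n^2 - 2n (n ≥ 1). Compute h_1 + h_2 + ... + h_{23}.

Over n = 1..23: Σn = 276, Σn² = 4324.
Total = (-1)·4324 + (-2)·276 = -4876.

-4876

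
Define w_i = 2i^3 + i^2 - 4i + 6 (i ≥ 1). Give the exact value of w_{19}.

w_{19} = 2·19^3 + 1·19^2 - 4·19 + 6 = 14009.

14009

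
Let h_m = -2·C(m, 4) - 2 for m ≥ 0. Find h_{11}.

-662

C(11, 4) = 330, so h_{11} = -662.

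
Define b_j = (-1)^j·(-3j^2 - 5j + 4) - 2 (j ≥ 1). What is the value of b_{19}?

1172

(-1)^19 = -1; -3j^2 - 5j + 4 at j=19 is -1174; so b_{19} = 1172.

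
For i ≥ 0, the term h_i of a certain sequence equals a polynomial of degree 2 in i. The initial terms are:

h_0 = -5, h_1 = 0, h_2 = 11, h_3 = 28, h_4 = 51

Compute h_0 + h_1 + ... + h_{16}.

4675

1st diffs: 5, 11, 17, 23.
2nd diffs: 6, 6, 6 (constant).
Newton forward-difference form: h_i = -5 + 5·C(i,1) + 6·C(i,2).
Continuing: …, 80, 115, 156, 203, …, h_{16} = 795.
Summing i = 0..16 (17 terms) gives 4675.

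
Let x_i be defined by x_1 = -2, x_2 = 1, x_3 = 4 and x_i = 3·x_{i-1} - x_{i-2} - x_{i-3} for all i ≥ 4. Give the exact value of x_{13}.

41578

Applying the relation repeatedly:
x_4 = 13  x_5 = 34  x_6 = 85  x_7 = 208  x_8 = 505  x_9 = 1222  x_{10} = 2953  x_{11} = 7132  x_{12} = 17221  x_{13} = 41578.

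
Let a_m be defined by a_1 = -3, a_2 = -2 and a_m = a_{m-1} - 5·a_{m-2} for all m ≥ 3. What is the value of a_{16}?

Applying the relation repeatedly:
a_3 = 13, a_4 = 23, a_5 = -42, …, a_{13} = 44013, a_{14} = -14002, a_{15} = -234067, a_{16} = -164057.

-164057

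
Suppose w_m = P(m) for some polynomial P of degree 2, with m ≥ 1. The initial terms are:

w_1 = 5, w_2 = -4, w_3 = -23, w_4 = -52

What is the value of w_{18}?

-1508

1st diffs: -9, -19, -29.
2nd diffs: -10, -10 (constant).
So w_m = -5m^2 + 6m + 4.
Evaluating at m = 18 gives w_{18} = -1508.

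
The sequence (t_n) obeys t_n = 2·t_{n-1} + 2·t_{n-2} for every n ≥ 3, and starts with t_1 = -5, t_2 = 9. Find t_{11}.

t_3 = 8;  t_4 = 34;  t_5 = 84;  t_6 = 236;  t_7 = 640;  t_8 = 1752;  t_9 = 4784;  t_{10} = 13072;  t_{11} = 35712.

35712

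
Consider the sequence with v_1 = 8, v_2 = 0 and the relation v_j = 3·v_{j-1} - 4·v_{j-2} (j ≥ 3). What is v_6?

v_3 = -32  v_4 = -96  v_5 = -160  v_6 = -96.

-96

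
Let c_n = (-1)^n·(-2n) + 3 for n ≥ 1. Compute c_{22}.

(-1)^22 = 1; -2n at n=22 is -44; so c_{22} = -41.

-41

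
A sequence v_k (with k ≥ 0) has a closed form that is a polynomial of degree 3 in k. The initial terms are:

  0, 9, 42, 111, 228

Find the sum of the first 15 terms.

1st diffs: 9, 33, 69, 117.
2nd diffs: 24, 36, 48.
3rd diffs: 12, 12 (constant).
So v_k = 2k^3 + 6k^2 + k.
Continuing: …, 405, 654, 987, 1416, …, v_{14} = 6678.
Summing k = 0..14 (15 terms) gives 28245.

28245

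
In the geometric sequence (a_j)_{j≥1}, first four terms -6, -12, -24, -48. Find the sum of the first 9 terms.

-3066

Common ratio r = 2.
a_j = (-6)·2^(j-1).
S = (-6)·(2^9 - 1)/(2 - 1) = (-6)·(512 - 1)/(1) = -3066.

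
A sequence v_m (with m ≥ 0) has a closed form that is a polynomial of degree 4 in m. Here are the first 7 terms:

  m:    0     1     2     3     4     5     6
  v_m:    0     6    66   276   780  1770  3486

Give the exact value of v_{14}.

87990

1st diffs: 6, 60, 210, 504, 990, 1716.
2nd diffs: 54, 150, 294, 486, 726.
3rd diffs: 96, 144, 192, 240.
4th diffs: 48, 48, 48 (constant).
Newton forward-difference form: v_m = 6·C(m,1) + 54·C(m,2) + 96·C(m,3) + 48·C(m,4).
At m = 14: m = 14, so v_{14} = 84 + 4914 + 34944 + 48048 = 87990.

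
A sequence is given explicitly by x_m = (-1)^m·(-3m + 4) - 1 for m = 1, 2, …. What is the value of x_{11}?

28

(-1)^11 = -1; -3m + 4 at m=11 is -29; so x_{11} = 28.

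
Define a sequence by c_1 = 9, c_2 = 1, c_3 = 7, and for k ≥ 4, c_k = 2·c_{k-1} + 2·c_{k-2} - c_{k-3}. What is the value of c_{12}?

Iterate the recurrence:
c_4 = 7, c_5 = 27, c_6 = 61, c_7 = 169, c_8 = 433, c_9 = 1143, c_{10} = 2983, c_{11} = 7819, c_{12} = 20461.

20461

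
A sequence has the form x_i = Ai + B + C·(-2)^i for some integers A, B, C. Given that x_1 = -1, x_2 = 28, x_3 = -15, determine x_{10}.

Write the equations: A + B - 2C = -1; 2A + B + 4C = 28; 3A + B - 8C = -15.
Subtracting the first from the second: A + 6C = 29.
Subtracting the second from the third: A - 12C = -43.
Solving: C = 4, A = 5, then B = 2.
Therefore x_{10} = 50 + 2 + 4·1024 = 4148.

4148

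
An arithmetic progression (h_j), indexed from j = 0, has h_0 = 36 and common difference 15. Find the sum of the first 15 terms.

2115

h_j = 36 + (j - 0)·15.
h_{14} = 246; S = 15·(36 + 246)/2 = 2115.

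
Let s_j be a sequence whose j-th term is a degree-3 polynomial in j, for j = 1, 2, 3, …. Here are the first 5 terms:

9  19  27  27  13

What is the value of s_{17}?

1st diffs: 10, 8, 0, -14.
2nd diffs: -2, -8, -14.
3rd diffs: -6, -6 (constant).
So s_j = -j^3 + 5j^2 + 2j + 3.
Evaluating at j = 17 gives s_{17} = -3431.

-3431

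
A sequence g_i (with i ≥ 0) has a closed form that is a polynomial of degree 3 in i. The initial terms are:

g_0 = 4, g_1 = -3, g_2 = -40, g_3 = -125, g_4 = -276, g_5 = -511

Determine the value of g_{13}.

-7575

1st diffs: -7, -37, -85, -151, -235.
2nd diffs: -30, -48, -66, -84.
3rd diffs: -18, -18, -18 (constant).
Newton forward-difference form: g_i = 4 + (-7)·C(i,1) + (-30)·C(i,2) + (-18)·C(i,3).
At i = 13: i = 13, so g_{13} = 4 - 91 - 2340 - 5148 = -7575.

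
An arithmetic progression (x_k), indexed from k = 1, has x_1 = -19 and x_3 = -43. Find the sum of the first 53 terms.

-17543

Common difference d = (-43 - (-19)) / (3 - 1) = -12.
x_k = -19 + (k - 1)·(-12).
x_{53} = -643; S = 53·(-19 + (-643))/2 = -17543.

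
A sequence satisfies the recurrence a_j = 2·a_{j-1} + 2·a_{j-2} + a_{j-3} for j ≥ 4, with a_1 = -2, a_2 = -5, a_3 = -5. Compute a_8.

Step forward from the initial values:
a_4 = -22; a_5 = -59; a_6 = -167; a_7 = -474; a_8 = -1341.

-1341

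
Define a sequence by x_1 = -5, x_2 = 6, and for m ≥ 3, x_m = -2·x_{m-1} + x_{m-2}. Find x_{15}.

x_3 = -17;  x_4 = 40;  x_5 = -97;  …;  x_{12} = 46336;  x_{13} = -111865;  x_{14} = 270066;  x_{15} = -651997.

-651997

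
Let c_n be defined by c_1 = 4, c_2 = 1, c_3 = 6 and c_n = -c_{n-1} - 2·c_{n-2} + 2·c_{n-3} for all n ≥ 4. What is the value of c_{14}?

Applying the relation repeatedly:
c_4 = 0  c_5 = -10  c_6 = 22  …  c_{11} = -354  c_{12} = 554  c_{13} = 174  c_{14} = -1990.

-1990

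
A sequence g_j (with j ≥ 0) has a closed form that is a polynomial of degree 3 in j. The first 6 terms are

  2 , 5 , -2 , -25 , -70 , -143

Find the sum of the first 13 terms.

1st diffs: 3, -7, -23, -45, -73.
2nd diffs: -10, -16, -22, -28.
3rd diffs: -6, -6, -6 (constant).
Newton forward-difference form: g_j = 2 + 3·C(j,1) + (-10)·C(j,2) + (-6)·C(j,3).
Continuing: …, -250, -397, -590, -835, …, g_{12} = -1942.
Summing j = 0..12 (13 terms) gives -6890.

-6890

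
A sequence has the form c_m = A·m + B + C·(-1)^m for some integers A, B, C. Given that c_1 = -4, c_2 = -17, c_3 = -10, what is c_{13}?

The three given values yield: A + B - C = -4; 2A + B + C = -17; 3A + B - C = -10.
Subtracting the first from the second: A + 2C = -13.
Subtracting the second from the third: A - 2C = 7.
Solving: C = -5, A = -3, then B = -6.
Hence c_{13} = -3·13 + (-6) + (-5)·(-1) = -40.

-40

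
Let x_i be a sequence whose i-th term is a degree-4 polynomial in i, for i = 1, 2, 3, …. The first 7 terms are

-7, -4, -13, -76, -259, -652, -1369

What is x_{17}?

1st diffs: 3, -9, -63, -183, -393, -717.
2nd diffs: -12, -54, -120, -210, -324.
3rd diffs: -42, -66, -90, -114.
4th diffs: -24, -24, -24 (constant).
Newton forward-difference form: x_i = -7 + 3·C(i-1,1) + (-12)·C(i-1,2) + (-42)·C(i-1,3) + (-24)·C(i-1,4).
At i = 17: i-1 = 16, so x_{17} = -7 + 48 - 1440 - 23520 - 43680 = -68599.

-68599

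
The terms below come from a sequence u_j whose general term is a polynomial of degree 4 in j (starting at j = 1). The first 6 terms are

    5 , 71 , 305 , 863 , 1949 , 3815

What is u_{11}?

37025

1st diffs: 66, 234, 558, 1086, 1866.
2nd diffs: 168, 324, 528, 780.
3rd diffs: 156, 204, 252.
4th diffs: 48, 48 (constant).
Newton forward-difference form: u_j = 5 + 66·C(j-1,1) + 168·C(j-1,2) + 156·C(j-1,3) + 48·C(j-1,4).
At j = 11: j-1 = 10, so u_{11} = 5 + 660 + 7560 + 18720 + 10080 = 37025.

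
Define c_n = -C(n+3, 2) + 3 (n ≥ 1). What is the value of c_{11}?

-88

C(14, 2) = 91, so c_{11} = -88.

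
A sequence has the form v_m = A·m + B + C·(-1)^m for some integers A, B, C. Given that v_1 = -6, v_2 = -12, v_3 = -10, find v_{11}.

-26

At m = 1, 2, 3: A + B - C = -6; 2A + B + C = -12; 3A + B - C = -10.
Subtracting the first from the second: A + 2C = -6.
Subtracting the second from the third: A - 2C = 2.
Solving: C = -2, A = -2, then B = -6.
Hence v_{11} = -2·11 + (-6) + (-2)·(-1) = -26.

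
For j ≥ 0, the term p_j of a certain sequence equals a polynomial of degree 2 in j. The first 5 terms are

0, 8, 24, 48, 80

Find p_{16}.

1st diffs: 8, 16, 24, 32.
2nd diffs: 8, 8, 8 (constant).
Newton forward-difference form: p_j = 8·C(j,1) + 8·C(j,2).
At j = 16: j = 16, so p_{16} = 128 + 960 = 1088.

1088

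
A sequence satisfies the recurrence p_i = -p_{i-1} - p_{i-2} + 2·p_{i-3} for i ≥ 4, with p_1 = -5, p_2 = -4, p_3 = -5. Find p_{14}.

-148

Applying the relation repeatedly:
p_4 = -1;  p_5 = -2;  p_6 = -7;  …;  p_{11} = -26;  p_{12} = -43;  p_{13} = 139;  p_{14} = -148.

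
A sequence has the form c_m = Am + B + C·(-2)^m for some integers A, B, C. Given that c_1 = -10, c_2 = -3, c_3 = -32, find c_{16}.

130991

Write the equations: A + B - 2C = -10; 2A + B + 4C = -3; 3A + B - 8C = -32.
Subtracting the first from the second: A + 6C = 7.
Subtracting the second from the third: A - 12C = -29.
Solving: C = 2, A = -5, then B = -1.
So c_m = -5·m + (-1) + 2·(-2)^m; at m=16 this is 130991.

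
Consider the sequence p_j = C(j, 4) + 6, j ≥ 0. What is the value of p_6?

C(6, 4) = 15, so p_6 = 21.

21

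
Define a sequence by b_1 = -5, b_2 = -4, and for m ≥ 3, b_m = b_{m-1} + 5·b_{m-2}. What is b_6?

-439

b_3 = -29  b_4 = -49  b_5 = -194  b_6 = -439.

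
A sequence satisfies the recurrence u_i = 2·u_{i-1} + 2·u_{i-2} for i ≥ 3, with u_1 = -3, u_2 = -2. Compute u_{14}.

-572288

Iterate the recurrence:
u_3 = -10; u_4 = -24; u_5 = -68; …; u_{11} = -28064; u_{12} = -76672; u_{13} = -209472; u_{14} = -572288.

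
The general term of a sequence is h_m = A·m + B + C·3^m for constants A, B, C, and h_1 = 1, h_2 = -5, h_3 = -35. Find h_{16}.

At m = 1, 2, 3: A + B + 3C = 1; 2A + B + 9C = -5; 3A + B + 27C = -35.
Subtracting the first from the second: A + 6C = -6.
Subtracting the second from the third: A + 18C = -30.
Solving: C = -2, A = 6, then B = 1.
Therefore h_{16} = 96 + 1 + (-2)·43046721 = -86093345.

-86093345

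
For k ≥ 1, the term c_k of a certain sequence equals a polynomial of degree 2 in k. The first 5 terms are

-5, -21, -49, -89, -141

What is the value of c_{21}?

-2605

1st diffs: -16, -28, -40, -52.
2nd diffs: -12, -12, -12 (constant).
Newton forward-difference form: c_k = -5 + (-16)·C(k-1,1) + (-12)·C(k-1,2).
At k = 21: k-1 = 20, so c_{21} = -5 - 320 - 2280 = -2605.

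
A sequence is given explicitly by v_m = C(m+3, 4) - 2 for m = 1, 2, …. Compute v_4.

33

C(7, 4) = 35, so v_4 = 33.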